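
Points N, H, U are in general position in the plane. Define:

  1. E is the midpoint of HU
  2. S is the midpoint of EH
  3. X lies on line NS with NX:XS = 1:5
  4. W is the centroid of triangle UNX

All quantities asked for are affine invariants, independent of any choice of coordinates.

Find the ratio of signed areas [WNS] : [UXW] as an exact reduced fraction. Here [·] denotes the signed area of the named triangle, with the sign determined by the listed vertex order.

[WNS]:[UXW] = -6

Set N = (0, 0), H = (1, 0), U = (0, 1); any affine frame gives the same invariant.
1. E is the midpoint of HU ⇒ E = (1/2, 1/2)
2. S is the midpoint of EH ⇒ S = (3/4, 1/4)
3. X lies on line NS with NX:XS = 1:5 ⇒ X = (1/8, 1/24)
4. W is the centroid of triangle UNX ⇒ W = (1/24, 25/72)
2·[WNS] = 1/4, 2·[UXW] = -1/24
[WNS]:[UXW] = 1/4:-1/24 = -6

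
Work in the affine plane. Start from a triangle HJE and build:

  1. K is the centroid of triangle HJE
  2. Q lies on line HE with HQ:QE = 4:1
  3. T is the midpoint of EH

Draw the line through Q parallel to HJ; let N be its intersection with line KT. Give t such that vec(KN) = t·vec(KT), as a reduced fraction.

t = 14/5

Set H = (0, 0), J = (1, 0), E = (0, 1); any affine frame gives the same invariant.
1. K is the centroid of triangle HJE ⇒ K = (1/3, 1/3)
2. Q lies on line HE with HQ:QE = 4:1 ⇒ Q = (0, 4/5)
3. T is the midpoint of EH ⇒ T = (0, 1/2)
through Q parallel to HJ: direction (1, 0); meets KT at N = (-3/5, 4/5)
N = K + t·(T−K) with t = 14/5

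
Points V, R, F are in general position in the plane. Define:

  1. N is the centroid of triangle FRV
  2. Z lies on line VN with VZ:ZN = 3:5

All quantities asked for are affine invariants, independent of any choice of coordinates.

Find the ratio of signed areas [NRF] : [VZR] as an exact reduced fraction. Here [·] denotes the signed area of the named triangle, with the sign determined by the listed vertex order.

Set V = (0, 0), R = (1, 0), F = (0, 1); any affine frame gives the same invariant.
1. N is the centroid of triangle FRV ⇒ N = (1/3, 1/3)
2. Z lies on line VN with VZ:ZN = 3:5 ⇒ Z = (1/8, 1/8)
2·[NRF] = 1/3, 2·[VZR] = -1/8
[NRF]:[VZR] = 1/3:-1/8 = -8/3

[NRF]:[VZR] = -8/3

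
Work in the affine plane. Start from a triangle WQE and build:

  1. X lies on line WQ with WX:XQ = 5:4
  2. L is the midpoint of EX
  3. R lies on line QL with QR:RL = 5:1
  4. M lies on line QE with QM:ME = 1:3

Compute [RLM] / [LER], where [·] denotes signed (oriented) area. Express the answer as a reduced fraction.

[RLM]:[LER] = 1/4

Choose coordinates W = (0, 0), Q = (1, 0), E = (0, 1).
1. X lies on line WQ with WX:XQ = 5:4 ⇒ X = (5/9, 0)
2. L is the midpoint of EX ⇒ L = (5/18, 1/2)
3. R lies on line QL with QR:RL = 5:1 ⇒ R = (43/108, 5/12)
4. M lies on line QE with QM:ME = 1:3 ⇒ M = (3/4, 1/4)
2·[RLM] = -1/108, 2·[LER] = -1/27
[RLM]:[LER] = -1/108:-1/27 = 1/4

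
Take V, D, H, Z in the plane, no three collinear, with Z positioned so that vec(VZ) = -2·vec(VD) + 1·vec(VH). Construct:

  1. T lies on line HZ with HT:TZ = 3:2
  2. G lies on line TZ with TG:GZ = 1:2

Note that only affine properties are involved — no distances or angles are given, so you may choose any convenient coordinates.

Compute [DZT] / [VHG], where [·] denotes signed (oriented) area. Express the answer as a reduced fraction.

Set V = (0, 0), D = (1, 0), H = (0, 1), Z = (-2, 1); any affine frame gives the same invariant.
1. T lies on line HZ with HT:TZ = 3:2 ⇒ T = (-6/5, 1)
2. G lies on line TZ with TG:GZ = 1:2 ⇒ G = (-22/15, 1)
2·[DZT] = -4/5, 2·[VHG] = 22/15
[DZT]:[VHG] = -4/5:22/15 = -6/11

[DZT]:[VHG] = -6/11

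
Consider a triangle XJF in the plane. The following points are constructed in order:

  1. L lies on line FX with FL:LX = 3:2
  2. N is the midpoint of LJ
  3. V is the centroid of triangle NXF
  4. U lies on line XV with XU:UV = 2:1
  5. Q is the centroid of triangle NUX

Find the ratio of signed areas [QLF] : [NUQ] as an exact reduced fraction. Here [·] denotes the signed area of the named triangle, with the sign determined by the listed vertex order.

[QLF]:[NUQ] = -33/10

Choose coordinates X = (0, 0), J = (1, 0), F = (0, 1).
1. L lies on line FX with FL:LX = 3:2 ⇒ L = (0, 2/5)
2. N is the midpoint of LJ ⇒ N = (1/2, 1/5)
3. V is the centroid of triangle NXF ⇒ V = (1/6, 2/5)
4. U lies on line XV with XU:UV = 2:1 ⇒ U = (1/9, 4/15)
5. Q is the centroid of triangle NUX ⇒ Q = (11/54, 7/45)
2·[QLF] = -11/90, 2·[NUQ] = 1/27
[QLF]:[NUQ] = -11/90:1/27 = -33/10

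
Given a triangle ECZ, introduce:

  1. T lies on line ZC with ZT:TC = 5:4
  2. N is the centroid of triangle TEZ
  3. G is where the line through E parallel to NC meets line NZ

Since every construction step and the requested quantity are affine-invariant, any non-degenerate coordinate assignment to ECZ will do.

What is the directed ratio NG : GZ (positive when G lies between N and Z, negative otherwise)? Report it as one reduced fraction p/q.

Assign E = (0, 0), C = (1, 0), Z = (0, 1) — the answer is frame-independent, so this choice is without loss of generality.
1. T lies on line ZC with ZT:TC = 5:4 ⇒ T = (5/9, 4/9)
2. N is the centroid of triangle TEZ ⇒ N = (5/27, 13/27)
3. G is where the line through E parallel to NC meets line NZ ⇒ G = (110/243, -65/243)
G = N + t·(Z−N) with t = -13/9, so NG:GZ = t:(1−t) = -13/9:22/9

NG:GZ = -13/22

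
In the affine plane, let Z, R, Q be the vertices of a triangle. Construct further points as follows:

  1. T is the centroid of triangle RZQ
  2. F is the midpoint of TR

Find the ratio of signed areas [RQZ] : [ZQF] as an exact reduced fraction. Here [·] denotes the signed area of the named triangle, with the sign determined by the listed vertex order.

Set Z = (0, 0), R = (1, 0), Q = (0, 1); any affine frame gives the same invariant.
1. T is the centroid of triangle RZQ ⇒ T = (1/3, 1/3)
2. F is the midpoint of TR ⇒ F = (2/3, 1/6)
2·[RQZ] = 1, 2·[ZQF] = -2/3
[RQZ]:[ZQF] = 1:-2/3 = -3/2

[RQZ]:[ZQF] = -3/2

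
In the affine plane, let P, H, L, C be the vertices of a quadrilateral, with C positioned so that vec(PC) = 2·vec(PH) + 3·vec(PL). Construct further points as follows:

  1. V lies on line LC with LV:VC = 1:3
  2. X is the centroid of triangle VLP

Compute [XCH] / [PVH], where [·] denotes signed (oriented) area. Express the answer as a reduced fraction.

Set P = (0, 0), H = (1, 0), L = (0, 1), C = (2, 3); any affine frame gives the same invariant.
1. V lies on line LC with LV:VC = 1:3 ⇒ V = (1/2, 3/2)
2. X is the centroid of triangle VLP ⇒ X = (1/6, 5/6)
2·[XCH] = -10/3, 2·[PVH] = -3/2
[XCH]:[PVH] = -10/3:-3/2 = 20/9

[XCH]:[PVH] = 20/9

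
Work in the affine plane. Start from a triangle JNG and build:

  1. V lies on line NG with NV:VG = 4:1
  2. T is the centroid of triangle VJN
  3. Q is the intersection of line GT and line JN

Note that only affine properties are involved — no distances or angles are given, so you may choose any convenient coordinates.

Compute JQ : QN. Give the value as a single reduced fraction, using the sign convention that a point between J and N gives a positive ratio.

Set J = (0, 0), N = (1, 0), G = (0, 1); any affine frame gives the same invariant.
1. V lies on line NG with NV:VG = 4:1 ⇒ V = (1/5, 4/5)
2. T is the centroid of triangle VJN ⇒ T = (2/5, 4/15)
3. Q is the intersection of line GT and line JN ⇒ Q = (6/11, 0)
Q = J + t·(N−J) with t = 6/11, so JQ:QN = t:(1−t) = 6/11:5/11

JQ:QN = 6/5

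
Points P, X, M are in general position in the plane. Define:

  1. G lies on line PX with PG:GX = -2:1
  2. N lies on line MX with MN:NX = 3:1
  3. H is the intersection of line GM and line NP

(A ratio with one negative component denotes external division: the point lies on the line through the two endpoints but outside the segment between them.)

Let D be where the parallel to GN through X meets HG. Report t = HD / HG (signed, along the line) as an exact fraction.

t = 11/6

Work in coordinates with P = (0, 0), X = (1, 0), M = (0, 1).
1. G lies on line PX with PG:GX = -2:1 ⇒ G = (2, 0)
2. N lies on line MX with MN:NX = 3:1 ⇒ N = (3/4, 1/4)
3. H is the intersection of line GM and line NP ⇒ H = (6/5, 2/5)
through X parallel to GN: direction (-5/4, 1/4); meets HG at D = (8/3, -1/3)
D = H + t·(G−H) with t = 11/6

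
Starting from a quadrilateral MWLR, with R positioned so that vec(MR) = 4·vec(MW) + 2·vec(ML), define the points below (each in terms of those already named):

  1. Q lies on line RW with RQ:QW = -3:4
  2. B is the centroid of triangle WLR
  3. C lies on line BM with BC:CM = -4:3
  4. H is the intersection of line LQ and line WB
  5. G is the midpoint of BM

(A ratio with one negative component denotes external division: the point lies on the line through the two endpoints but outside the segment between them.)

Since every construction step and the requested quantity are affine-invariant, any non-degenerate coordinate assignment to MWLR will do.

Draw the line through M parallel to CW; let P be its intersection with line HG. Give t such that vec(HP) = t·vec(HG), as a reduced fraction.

Work in coordinates with M = (0, 0), W = (1, 0), L = (0, 1), R = (4, 2).
1. Q lies on line RW with RQ:QW = -3:4 ⇒ Q = (13, 8)
2. B is the centroid of triangle WLR ⇒ B = (5/3, 1)
3. C lies on line BM with BC:CM = -4:3 ⇒ C = (-5, -3)
4. H is the intersection of line LQ and line WB ⇒ H = (13/5, 12/5)
5. G is the midpoint of BM ⇒ G = (5/6, 1/2)
through M parallel to CW: direction (6, 3); meets HG at P = (42/61, 21/61)
P = H + t·(G−H) with t = 66/61

t = 66/61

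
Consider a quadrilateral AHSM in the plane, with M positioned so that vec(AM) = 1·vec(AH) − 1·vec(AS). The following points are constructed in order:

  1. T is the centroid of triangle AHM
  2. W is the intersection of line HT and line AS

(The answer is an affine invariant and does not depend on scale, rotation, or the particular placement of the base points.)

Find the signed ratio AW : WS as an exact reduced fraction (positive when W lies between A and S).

Work in coordinates with A = (0, 0), H = (1, 0), S = (0, 1), M = (1, -1).
1. T is the centroid of triangle AHM ⇒ T = (2/3, -1/3)
2. W is the intersection of line HT and line AS ⇒ W = (0, -1)
W = A + t·(S−A) with t = -1, so AW:WS = t:(1−t) = -1:2

AW:WS = -1/2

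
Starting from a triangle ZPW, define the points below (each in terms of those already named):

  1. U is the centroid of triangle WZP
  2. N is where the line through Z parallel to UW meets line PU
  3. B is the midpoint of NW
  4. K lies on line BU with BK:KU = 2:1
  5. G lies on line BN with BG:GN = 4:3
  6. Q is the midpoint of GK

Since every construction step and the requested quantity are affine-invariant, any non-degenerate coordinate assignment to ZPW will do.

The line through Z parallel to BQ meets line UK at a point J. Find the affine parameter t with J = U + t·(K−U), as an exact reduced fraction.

t = 7

Work in coordinates with Z = (0, 0), P = (1, 0), W = (0, 1).
1. U is the centroid of triangle WZP ⇒ U = (1/3, 1/3)
2. N is where the line through Z parallel to UW meets line PU ⇒ N = (-1/3, 2/3)
3. B is the midpoint of NW ⇒ B = (-1/6, 5/6)
4. K lies on line BU with BK:KU = 2:1 ⇒ K = (1/6, 1/2)
5. G lies on line BN with BG:GN = 4:3 ⇒ G = (-11/42, 31/42)
6. Q is the midpoint of GK ⇒ Q = (-1/21, 13/21)
through Z parallel to BQ: direction (5/42, -3/14); meets UK at J = (-5/6, 3/2)
J = U + t·(K−U) with t = 7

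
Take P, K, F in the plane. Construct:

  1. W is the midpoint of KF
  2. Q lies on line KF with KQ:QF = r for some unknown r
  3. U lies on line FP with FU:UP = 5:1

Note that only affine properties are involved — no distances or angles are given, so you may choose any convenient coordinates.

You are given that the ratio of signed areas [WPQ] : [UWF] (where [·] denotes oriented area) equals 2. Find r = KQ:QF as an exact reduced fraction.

r = -1/4

Set P = (0, 0), K = (1, 0), F = (0, 1); any affine frame gives the same invariant.
1. W is the midpoint of KF ⇒ W = (1/2, 1/2)
2. With KQ:QF = r, write λ = r/(r+1) so Q = K + λ·(F−K); Q is affine-linear in λ
3. U lies on line FP with FU:UP = 5:1 ⇒ U = (0, 1/6)
Every point depending on Q is an affine combination of Q and λ-independent points, so each such coordinate is linear in λ; the λ² term in each signed area is a multiple of (F−K)×(F−K) = 0, so 2·[WPQ] and 2·[UWF] are each linear in λ. Evaluating at λ=0 and λ=1:
  2·[WPQ] = −λ + 1/2,   2·[UWF] = 5/12
So [WPQ]:[UWF] = (−λ + 1/2) / (5/12). Setting this equal to 2:
  −λ + 1/2 = 2·(5/12)  ⇒  λ = -1/3
Then r = λ/(1−λ) = (-1/3)/(4/3) = -1/4. Check: with r = -1/4, Q = (4/3, -1/3) and [WPQ]:[UWF] = 2 as required.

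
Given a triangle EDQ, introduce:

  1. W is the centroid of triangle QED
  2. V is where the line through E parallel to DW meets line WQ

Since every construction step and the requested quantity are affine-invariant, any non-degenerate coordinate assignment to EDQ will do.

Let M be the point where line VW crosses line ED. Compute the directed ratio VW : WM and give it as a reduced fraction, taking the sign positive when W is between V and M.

VW:WM = -2

Assign E = (0, 0), D = (1, 0), Q = (0, 1) — the answer is frame-independent, so this choice is without loss of generality.
1. W is the centroid of triangle QED ⇒ W = (1/3, 1/3)
2. V is where the line through E parallel to DW meets line WQ ⇒ V = (2/3, -1/3)
line VW meets ED at M = (1/2, 0)
W = V + t·(M−V) with t = 2, so VW:WM = 2:-1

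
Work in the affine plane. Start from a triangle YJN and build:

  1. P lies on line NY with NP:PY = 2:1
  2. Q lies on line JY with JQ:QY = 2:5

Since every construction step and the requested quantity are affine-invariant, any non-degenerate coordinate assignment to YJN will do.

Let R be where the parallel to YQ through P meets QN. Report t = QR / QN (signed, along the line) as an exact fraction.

Work in coordinates with Y = (0, 0), J = (1, 0), N = (0, 1).
1. P lies on line NY with NP:PY = 2:1 ⇒ P = (0, 1/3)
2. Q lies on line JY with JQ:QY = 2:5 ⇒ Q = (5/7, 0)
through P parallel to YQ: direction (5/7, 0); meets QN at R = (10/21, 1/3)
R = Q + t·(N−Q) with t = 1/3

t = 1/3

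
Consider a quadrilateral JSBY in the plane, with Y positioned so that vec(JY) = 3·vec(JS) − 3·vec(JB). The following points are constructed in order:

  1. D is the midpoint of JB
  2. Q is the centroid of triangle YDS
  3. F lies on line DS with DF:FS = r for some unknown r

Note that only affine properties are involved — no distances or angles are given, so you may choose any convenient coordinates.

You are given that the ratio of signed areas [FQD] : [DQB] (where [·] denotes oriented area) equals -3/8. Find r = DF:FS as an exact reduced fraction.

Work in coordinates with J = (0, 0), S = (1, 0), B = (0, 1), Y = (3, -3).
1. D is the midpoint of JB ⇒ D = (0, 1/2)
2. Q is the centroid of triangle YDS ⇒ Q = (4/3, -5/6)
3. With DF:FS = r, write λ = r/(r+1) so F = D + λ·(S−D); F is affine-linear in λ
Every point depending on F is an affine combination of F and λ-independent points, so each such coordinate is linear in λ; the λ² term in each signed area is a multiple of (S−D)×(S−D) = 0, so 2·[FQD] and 2·[DQB] are each linear in λ. Evaluating at λ=0 and λ=1:
  2·[FQD] = -2/3·λ,   2·[DQB] = 2/3
So [FQD]:[DQB] = (-2/3·λ) / (2/3). Setting this equal to -3/8:
  -2/3·λ = -3/8·(2/3)  ⇒  λ = 3/8
Then r = λ/(1−λ) = (3/8)/(5/8) = 3/5. Check: with r = 3/5, F = (3/8, 5/16) and [FQD]:[DQB] = -3/8 as required.

r = 3/5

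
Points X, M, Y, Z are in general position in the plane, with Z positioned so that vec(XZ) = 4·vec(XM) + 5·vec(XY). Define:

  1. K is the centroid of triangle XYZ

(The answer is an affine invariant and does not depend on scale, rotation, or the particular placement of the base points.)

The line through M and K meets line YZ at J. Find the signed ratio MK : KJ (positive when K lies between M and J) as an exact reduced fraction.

Work in coordinates with X = (0, 0), M = (1, 0), Y = (0, 1), Z = (4, 5).
1. K is the centroid of triangle XYZ ⇒ K = (4/3, 2)
line MK meets YZ at J = (7/5, 12/5)
K = M + t·(J−M) with t = 5/6, so MK:KJ = 5/6:1/6

MK:KJ = 5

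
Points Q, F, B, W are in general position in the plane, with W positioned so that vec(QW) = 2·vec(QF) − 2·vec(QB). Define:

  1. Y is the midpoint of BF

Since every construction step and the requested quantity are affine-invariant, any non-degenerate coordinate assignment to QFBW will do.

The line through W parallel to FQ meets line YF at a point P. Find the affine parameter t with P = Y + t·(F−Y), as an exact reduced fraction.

Work in coordinates with Q = (0, 0), F = (1, 0), B = (0, 1), W = (2, -2).
1. Y is the midpoint of BF ⇒ Y = (1/2, 1/2)
through W parallel to FQ: direction (-1, 0); meets YF at P = (3, -2)
P = Y + t·(F−Y) with t = 5

t = 5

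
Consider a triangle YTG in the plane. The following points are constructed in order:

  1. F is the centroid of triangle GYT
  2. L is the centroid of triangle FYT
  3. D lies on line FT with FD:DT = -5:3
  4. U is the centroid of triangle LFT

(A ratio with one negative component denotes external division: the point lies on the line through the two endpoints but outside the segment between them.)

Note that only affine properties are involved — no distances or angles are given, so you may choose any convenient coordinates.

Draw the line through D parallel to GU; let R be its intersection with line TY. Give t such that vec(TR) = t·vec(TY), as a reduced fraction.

Choose coordinates Y = (0, 0), T = (1, 0), G = (0, 1).
1. F is the centroid of triangle GYT ⇒ F = (1/3, 1/3)
2. L is the centroid of triangle FYT ⇒ L = (4/9, 1/9)
3. D lies on line FT with FD:DT = -5:3 ⇒ D = (2, -1/2)
4. U is the centroid of triangle LFT ⇒ U = (16/27, 4/27)
through D parallel to GU: direction (16/27, -23/27); meets TY at R = (38/23, 0)
R = T + t·(Y−T) with t = -15/23

t = -15/23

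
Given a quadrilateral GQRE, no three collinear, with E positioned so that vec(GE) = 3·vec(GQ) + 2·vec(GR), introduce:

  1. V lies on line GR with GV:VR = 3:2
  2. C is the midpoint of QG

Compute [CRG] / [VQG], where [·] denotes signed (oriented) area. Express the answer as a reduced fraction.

[CRG]:[VQG] = -5/6

Work in coordinates with G = (0, 0), Q = (1, 0), R = (0, 1), E = (3, 2).
1. V lies on line GR with GV:VR = 3:2 ⇒ V = (0, 3/5)
2. C is the midpoint of QG ⇒ C = (1/2, 0)
2·[CRG] = 1/2, 2·[VQG] = -3/5
[CRG]:[VQG] = 1/2:-3/5 = -5/6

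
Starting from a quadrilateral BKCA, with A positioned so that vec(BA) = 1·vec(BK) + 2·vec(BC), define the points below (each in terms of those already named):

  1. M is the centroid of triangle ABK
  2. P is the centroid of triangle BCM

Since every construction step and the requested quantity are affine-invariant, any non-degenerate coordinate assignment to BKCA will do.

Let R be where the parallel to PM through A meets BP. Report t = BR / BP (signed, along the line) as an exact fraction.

Assign B = (0, 0), K = (1, 0), C = (0, 1), A = (1, 2) — the answer is frame-independent, so this choice is without loss of generality.
1. M is the centroid of triangle ABK ⇒ M = (2/3, 2/3)
2. P is the centroid of triangle BCM ⇒ P = (2/9, 5/9)
through A parallel to PM: direction (4/9, 1/9); meets BP at R = (7/9, 35/18)
R = B + t·(P−B) with t = 7/2

t = 7/2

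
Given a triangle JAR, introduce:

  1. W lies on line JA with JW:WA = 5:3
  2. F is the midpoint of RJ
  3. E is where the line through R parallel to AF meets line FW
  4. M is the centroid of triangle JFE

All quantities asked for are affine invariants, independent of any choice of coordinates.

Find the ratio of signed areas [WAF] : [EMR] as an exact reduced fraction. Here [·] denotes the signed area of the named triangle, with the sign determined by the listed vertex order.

[WAF]:[EMR] = 9/40

Set J = (0, 0), A = (1, 0), R = (0, 1); any affine frame gives the same invariant.
1. W lies on line JA with JW:WA = 5:3 ⇒ W = (5/8, 0)
2. F is the midpoint of RJ ⇒ F = (0, 1/2)
3. E is where the line through R parallel to AF meets line FW ⇒ E = (-5/3, 11/6)
4. M is the centroid of triangle JFE ⇒ M = (-5/9, 7/9)
2·[WAF] = 3/16, 2·[EMR] = 5/6
[WAF]:[EMR] = 3/16:5/6 = 9/40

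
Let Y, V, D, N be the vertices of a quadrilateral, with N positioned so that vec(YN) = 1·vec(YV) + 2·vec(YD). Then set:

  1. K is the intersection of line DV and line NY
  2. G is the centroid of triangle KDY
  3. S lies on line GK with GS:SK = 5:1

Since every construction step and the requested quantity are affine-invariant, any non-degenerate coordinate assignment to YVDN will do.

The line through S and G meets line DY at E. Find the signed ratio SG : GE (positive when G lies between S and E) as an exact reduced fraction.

Assign Y = (0, 0), V = (1, 0), D = (0, 1), N = (1, 2) — the answer is frame-independent, so this choice is without loss of generality.
1. K is the intersection of line DV and line NY ⇒ K = (1/3, 2/3)
2. G is the centroid of triangle KDY ⇒ G = (1/9, 5/9)
3. S lies on line GK with GS:SK = 5:1 ⇒ S = (8/27, 35/54)
line SG meets DY at E = (0, 1/2)
G = S + t·(E−S) with t = 5/8, so SG:GE = 5/8:3/8

SG:GE = 5/3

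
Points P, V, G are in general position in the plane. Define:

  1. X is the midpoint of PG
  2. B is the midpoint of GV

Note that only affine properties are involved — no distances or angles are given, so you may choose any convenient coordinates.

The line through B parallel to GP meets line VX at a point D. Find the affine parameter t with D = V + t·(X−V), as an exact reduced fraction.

Set P = (0, 0), V = (1, 0), G = (0, 1); any affine frame gives the same invariant.
1. X is the midpoint of PG ⇒ X = (0, 1/2)
2. B is the midpoint of GV ⇒ B = (1/2, 1/2)
through B parallel to GP: direction (0, -1); meets VX at D = (1/2, 1/4)
D = V + t·(X−V) with t = 1/2

t = 1/2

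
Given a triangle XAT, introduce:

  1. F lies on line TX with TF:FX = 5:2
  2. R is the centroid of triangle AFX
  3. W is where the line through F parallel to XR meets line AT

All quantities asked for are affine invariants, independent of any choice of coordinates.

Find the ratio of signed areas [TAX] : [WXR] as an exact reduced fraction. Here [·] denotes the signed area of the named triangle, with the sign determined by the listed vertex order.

Assign X = (0, 0), A = (1, 0), T = (0, 1) — the answer is frame-independent, so this choice is without loss of generality.
1. F lies on line TX with TF:FX = 5:2 ⇒ F = (0, 2/7)
2. R is the centroid of triangle AFX ⇒ R = (1/3, 2/21)
3. W is where the line through F parallel to XR meets line AT ⇒ W = (5/9, 4/9)
2·[TAX] = -1, 2·[WXR] = 2/21
[TAX]:[WXR] = -1:2/21 = -21/2

[TAX]:[WXR] = -21/2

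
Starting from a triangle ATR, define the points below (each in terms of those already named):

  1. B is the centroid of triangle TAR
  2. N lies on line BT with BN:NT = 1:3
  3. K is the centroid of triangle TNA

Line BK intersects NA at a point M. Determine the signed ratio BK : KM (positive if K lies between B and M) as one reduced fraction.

BK:KM = -2

Work in coordinates with A = (0, 0), T = (1, 0), R = (0, 1).
1. B is the centroid of triangle TAR ⇒ B = (1/3, 1/3)
2. N lies on line BT with BN:NT = 1:3 ⇒ N = (1/2, 1/4)
3. K is the centroid of triangle TNA ⇒ K = (1/2, 1/12)
line BK meets NA at M = (5/12, 5/24)
K = B + t·(M−B) with t = 2, so BK:KM = 2:-1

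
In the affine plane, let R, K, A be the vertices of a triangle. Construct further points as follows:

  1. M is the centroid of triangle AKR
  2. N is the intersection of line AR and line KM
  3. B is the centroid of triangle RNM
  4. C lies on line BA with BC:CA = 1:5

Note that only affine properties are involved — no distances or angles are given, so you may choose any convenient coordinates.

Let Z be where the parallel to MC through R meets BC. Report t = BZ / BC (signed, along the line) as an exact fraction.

t = -8/3

Choose coordinates R = (0, 0), K = (1, 0), A = (0, 1).
1. M is the centroid of triangle AKR ⇒ M = (1/3, 1/3)
2. N is the intersection of line AR and line KM ⇒ N = (0, 1/2)
3. B is the centroid of triangle RNM ⇒ B = (1/9, 5/18)
4. C lies on line BA with BC:CA = 1:5 ⇒ C = (5/54, 43/108)
through R parallel to MC: direction (-13/54, 7/108); meets BC at Z = (13/81, -7/162)
Z = B + t·(C−B) with t = -8/3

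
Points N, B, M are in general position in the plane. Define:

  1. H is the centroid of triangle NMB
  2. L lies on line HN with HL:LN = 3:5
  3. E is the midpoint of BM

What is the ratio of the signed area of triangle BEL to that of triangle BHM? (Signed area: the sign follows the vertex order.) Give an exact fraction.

[BEL]:[BHM] = -7/8

Assign N = (0, 0), B = (1, 0), M = (0, 1) — the answer is frame-independent, so this choice is without loss of generality.
1. H is the centroid of triangle NMB ⇒ H = (1/3, 1/3)
2. L lies on line HN with HL:LN = 3:5 ⇒ L = (5/24, 5/24)
3. E is the midpoint of BM ⇒ E = (1/2, 1/2)
2·[BEL] = 7/24, 2·[BHM] = -1/3
[BEL]:[BHM] = 7/24:-1/3 = -7/8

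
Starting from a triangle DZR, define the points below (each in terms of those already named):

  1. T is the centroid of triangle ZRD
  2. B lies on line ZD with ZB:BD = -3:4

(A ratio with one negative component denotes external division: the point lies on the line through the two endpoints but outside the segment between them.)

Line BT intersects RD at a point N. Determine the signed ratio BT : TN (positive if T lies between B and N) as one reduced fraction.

Choose coordinates D = (0, 0), Z = (1, 0), R = (0, 1).
1. T is the centroid of triangle ZRD ⇒ T = (1/3, 1/3)
2. B lies on line ZD with ZB:BD = -3:4 ⇒ B = (4, 0)
line BT meets RD at N = (0, 4/11)
T = B + t·(N−B) with t = 11/12, so BT:TN = 11/12:1/12

BT:TN = 11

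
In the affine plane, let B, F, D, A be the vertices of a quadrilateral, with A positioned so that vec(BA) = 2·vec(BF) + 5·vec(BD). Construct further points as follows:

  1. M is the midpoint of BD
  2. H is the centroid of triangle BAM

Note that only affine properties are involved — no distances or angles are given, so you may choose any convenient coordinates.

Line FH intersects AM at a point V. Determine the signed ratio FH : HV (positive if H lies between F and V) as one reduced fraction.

FH:HV = 31/2

Assign B = (0, 0), F = (1, 0), D = (0, 1), A = (2, 5) — the answer is frame-independent, so this choice is without loss of generality.
1. M is the midpoint of BD ⇒ M = (0, 1/2)
2. H is the centroid of triangle BAM ⇒ H = (2/3, 11/6)
line FH meets AM at V = (20/31, 121/62)
H = F + t·(V−F) with t = 31/33, so FH:HV = 31/33:2/33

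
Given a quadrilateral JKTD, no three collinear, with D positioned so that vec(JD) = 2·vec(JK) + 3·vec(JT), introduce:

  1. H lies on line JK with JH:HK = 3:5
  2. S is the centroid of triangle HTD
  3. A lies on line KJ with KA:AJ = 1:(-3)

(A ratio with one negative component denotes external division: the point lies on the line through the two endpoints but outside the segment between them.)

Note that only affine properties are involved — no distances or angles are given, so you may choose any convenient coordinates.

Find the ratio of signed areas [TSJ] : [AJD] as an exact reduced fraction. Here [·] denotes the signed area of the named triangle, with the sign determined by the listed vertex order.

Work in coordinates with J = (0, 0), K = (1, 0), T = (0, 1), D = (2, 3).
1. H lies on line JK with JH:HK = 3:5 ⇒ H = (3/8, 0)
2. S is the centroid of triangle HTD ⇒ S = (19/24, 4/3)
3. A lies on line KJ with KA:AJ = 1:(-3) ⇒ A = (3/2, 0)
2·[TSJ] = -19/24, 2·[AJD] = -9/2
[TSJ]:[AJD] = -19/24:-9/2 = 19/108

[TSJ]:[AJD] = 19/108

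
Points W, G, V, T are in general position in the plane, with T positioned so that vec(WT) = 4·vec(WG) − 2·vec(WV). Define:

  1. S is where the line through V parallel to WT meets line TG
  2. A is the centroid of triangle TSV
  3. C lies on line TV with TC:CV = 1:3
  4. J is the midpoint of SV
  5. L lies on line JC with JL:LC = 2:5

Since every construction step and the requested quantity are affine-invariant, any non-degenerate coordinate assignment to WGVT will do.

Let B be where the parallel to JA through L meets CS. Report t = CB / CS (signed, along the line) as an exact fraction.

t = 1/7

Set W = (0, 0), G = (1, 0), V = (0, 1), T = (4, -2); any affine frame gives the same invariant.
1. S is where the line through V parallel to WT meets line TG ⇒ S = (-2, 2)
2. A is the centroid of triangle TSV ⇒ A = (2/3, 1/3)
3. C lies on line TV with TC:CV = 1:3 ⇒ C = (3, -5/4)
4. J is the midpoint of SV ⇒ J = (-1, 3/2)
5. L lies on line JC with JL:LC = 2:5 ⇒ L = (1/7, 5/7)
through L parallel to JA: direction (5/3, -7/6); meets CS at B = (16/7, -11/14)
B = C + t·(S−C) with t = 1/7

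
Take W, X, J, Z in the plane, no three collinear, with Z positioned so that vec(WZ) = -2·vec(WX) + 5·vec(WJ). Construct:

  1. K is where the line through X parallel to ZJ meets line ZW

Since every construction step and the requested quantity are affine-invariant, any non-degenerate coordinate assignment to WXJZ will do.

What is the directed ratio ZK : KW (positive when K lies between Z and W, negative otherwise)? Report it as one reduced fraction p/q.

Set W = (0, 0), X = (1, 0), J = (0, 1), Z = (-2, 5); any affine frame gives the same invariant.
1. K is where the line through X parallel to ZJ meets line ZW ⇒ K = (-4, 10)
K = Z + t·(W−Z) with t = -1, so ZK:KW = t:(1−t) = -1:2

ZK:KW = -1/2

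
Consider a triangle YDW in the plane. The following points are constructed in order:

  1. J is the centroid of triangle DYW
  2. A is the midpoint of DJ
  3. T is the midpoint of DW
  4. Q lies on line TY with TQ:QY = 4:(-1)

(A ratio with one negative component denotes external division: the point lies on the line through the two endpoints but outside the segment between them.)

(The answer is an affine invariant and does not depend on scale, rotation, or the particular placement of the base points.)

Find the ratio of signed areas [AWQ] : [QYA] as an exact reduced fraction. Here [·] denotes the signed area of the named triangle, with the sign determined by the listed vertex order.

Assign Y = (0, 0), D = (1, 0), W = (0, 1) — the answer is frame-independent, so this choice is without loss of generality.
1. J is the centroid of triangle DYW ⇒ J = (1/3, 1/3)
2. A is the midpoint of DJ ⇒ A = (2/3, 1/6)
3. T is the midpoint of DW ⇒ T = (1/2, 1/2)
4. Q lies on line TY with TQ:QY = 4:(-1) ⇒ Q = (-1/6, -1/6)
2·[AWQ] = 11/12, 2·[QYA] = -1/12
[AWQ]:[QYA] = 11/12:-1/12 = -11

[AWQ]:[QYA] = -11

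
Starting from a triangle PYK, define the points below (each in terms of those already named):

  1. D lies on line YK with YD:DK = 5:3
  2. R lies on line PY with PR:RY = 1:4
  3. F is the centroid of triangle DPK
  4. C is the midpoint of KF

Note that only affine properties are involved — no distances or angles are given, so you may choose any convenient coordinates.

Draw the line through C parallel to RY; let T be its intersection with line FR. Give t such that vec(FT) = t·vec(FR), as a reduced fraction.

t = -11/26

Assign P = (0, 0), Y = (1, 0), K = (0, 1) — the answer is frame-independent, so this choice is without loss of generality.
1. D lies on line YK with YD:DK = 5:3 ⇒ D = (3/8, 5/8)
2. R lies on line PY with PR:RY = 1:4 ⇒ R = (1/5, 0)
3. F is the centroid of triangle DPK ⇒ F = (1/8, 13/24)
4. C is the midpoint of KF ⇒ C = (1/16, 37/48)
through C parallel to RY: direction (4/5, 0); meets FR at T = (97/1040, 37/48)
T = F + t·(R−F) with t = -11/26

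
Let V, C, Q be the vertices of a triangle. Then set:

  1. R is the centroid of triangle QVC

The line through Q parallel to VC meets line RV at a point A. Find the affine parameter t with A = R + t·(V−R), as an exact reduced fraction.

Assign V = (0, 0), C = (1, 0), Q = (0, 1) — the answer is frame-independent, so this choice is without loss of generality.
1. R is the centroid of triangle QVC ⇒ R = (1/3, 1/3)
through Q parallel to VC: direction (1, 0); meets RV at A = (1, 1)
A = R + t·(V−R) with t = -2

t = -2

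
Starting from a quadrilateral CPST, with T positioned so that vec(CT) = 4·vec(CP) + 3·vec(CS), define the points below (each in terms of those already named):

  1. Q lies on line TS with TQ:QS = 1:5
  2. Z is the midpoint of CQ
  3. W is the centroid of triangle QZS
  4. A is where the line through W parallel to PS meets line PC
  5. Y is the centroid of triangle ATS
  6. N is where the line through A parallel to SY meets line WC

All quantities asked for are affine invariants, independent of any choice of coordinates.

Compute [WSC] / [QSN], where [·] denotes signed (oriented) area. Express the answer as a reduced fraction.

Work in coordinates with C = (0, 0), P = (1, 0), S = (0, 1), T = (4, 3).
1. Q lies on line TS with TQ:QS = 1:5 ⇒ Q = (10/3, 8/3)
2. Z is the midpoint of CQ ⇒ Z = (5/3, 4/3)
3. W is the centroid of triangle QZS ⇒ W = (5/3, 5/3)
4. A is where the line through W parallel to PS meets line PC ⇒ A = (10/3, 0)
5. Y is the centroid of triangle ATS ⇒ Y = (22/9, 4/3)
6. N is where the line through A parallel to SY meets line WC ⇒ N = (-10/19, -10/19)
2·[WSC] = 5/3, 2·[QSN] = 80/19
[WSC]:[QSN] = 5/3:80/19 = 19/48

[WSC]:[QSN] = 19/48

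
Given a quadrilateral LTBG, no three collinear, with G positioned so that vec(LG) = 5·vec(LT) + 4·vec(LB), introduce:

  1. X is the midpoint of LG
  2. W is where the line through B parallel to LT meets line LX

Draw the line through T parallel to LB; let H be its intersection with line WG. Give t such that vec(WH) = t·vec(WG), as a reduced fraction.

t = -1/15

Choose coordinates L = (0, 0), T = (1, 0), B = (0, 1), G = (5, 4).
1. X is the midpoint of LG ⇒ X = (5/2, 2)
2. W is where the line through B parallel to LT meets line LX ⇒ W = (5/4, 1)
through T parallel to LB: direction (0, 1); meets WG at H = (1, 4/5)
H = W + t·(G−W) with t = -1/15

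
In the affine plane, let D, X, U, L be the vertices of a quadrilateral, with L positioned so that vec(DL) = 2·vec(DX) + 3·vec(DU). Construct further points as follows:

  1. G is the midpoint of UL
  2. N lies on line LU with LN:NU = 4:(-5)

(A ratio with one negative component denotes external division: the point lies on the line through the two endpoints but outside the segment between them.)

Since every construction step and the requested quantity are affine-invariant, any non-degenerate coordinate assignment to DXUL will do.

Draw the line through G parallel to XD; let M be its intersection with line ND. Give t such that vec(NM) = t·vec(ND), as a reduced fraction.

Work in coordinates with D = (0, 0), X = (1, 0), U = (0, 1), L = (2, 3).
1. G is the midpoint of UL ⇒ G = (1, 2)
2. N lies on line LU with LN:NU = 4:(-5) ⇒ N = (10, 11)
through G parallel to XD: direction (-1, 0); meets ND at M = (20/11, 2)
M = N + t·(D−N) with t = 9/11

t = 9/11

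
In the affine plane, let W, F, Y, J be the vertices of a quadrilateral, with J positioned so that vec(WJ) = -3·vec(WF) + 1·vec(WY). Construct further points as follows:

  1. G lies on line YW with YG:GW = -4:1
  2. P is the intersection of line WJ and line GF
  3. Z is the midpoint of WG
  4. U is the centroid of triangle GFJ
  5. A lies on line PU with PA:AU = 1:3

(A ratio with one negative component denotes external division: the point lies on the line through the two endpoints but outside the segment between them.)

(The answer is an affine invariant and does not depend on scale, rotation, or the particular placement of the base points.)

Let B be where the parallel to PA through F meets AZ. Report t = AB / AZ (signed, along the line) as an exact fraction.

Set W = (0, 0), F = (1, 0), Y = (0, 1), J = (-3, 1); any affine frame gives the same invariant.
1. G lies on line YW with YG:GW = -4:1 ⇒ G = (0, -1/3)
2. P is the intersection of line WJ and line GF ⇒ P = (1/2, -1/6)
3. Z is the midpoint of WG ⇒ Z = (0, -1/6)
4. U is the centroid of triangle GFJ ⇒ U = (-2/3, 2/9)
5. A lies on line PU with PA:AU = 1:3 ⇒ A = (5/24, -5/72)
through F parallel to PA: direction (-7/24, 7/72); meets AZ at B = (5/8, 1/8)
B = A + t·(Z−A) with t = -2

t = -2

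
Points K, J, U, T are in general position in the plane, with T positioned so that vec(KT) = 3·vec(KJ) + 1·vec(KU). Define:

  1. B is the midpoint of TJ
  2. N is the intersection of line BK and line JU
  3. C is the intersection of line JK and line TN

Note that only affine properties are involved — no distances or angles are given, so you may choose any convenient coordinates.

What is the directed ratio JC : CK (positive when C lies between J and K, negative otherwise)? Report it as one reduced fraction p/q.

JC:CK = 3

Set K = (0, 0), J = (1, 0), U = (0, 1), T = (3, 1); any affine frame gives the same invariant.
1. B is the midpoint of TJ ⇒ B = (2, 1/2)
2. N is the intersection of line BK and line JU ⇒ N = (4/5, 1/5)
3. C is the intersection of line JK and line TN ⇒ C = (1/4, 0)
C = J + t·(K−J) with t = 3/4, so JC:CK = t:(1−t) = 3/4:1/4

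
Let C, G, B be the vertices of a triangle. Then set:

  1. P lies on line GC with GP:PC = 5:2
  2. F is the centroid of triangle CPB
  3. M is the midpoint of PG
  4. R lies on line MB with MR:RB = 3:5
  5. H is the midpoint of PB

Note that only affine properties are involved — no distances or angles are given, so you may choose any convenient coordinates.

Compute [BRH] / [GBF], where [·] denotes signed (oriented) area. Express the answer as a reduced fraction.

Choose coordinates C = (0, 0), G = (1, 0), B = (0, 1).
1. P lies on line GC with GP:PC = 5:2 ⇒ P = (2/7, 0)
2. F is the centroid of triangle CPB ⇒ F = (2/21, 1/3)
3. M is the midpoint of PG ⇒ M = (9/14, 0)
4. R lies on line MB with MR:RB = 3:5 ⇒ R = (45/112, 3/8)
5. H is the midpoint of PB ⇒ H = (1/7, 1/2)
2·[BRH] = -25/224, 2·[GBF] = 4/7
[BRH]:[GBF] = -25/224:4/7 = -25/128

[BRH]:[GBF] = -25/128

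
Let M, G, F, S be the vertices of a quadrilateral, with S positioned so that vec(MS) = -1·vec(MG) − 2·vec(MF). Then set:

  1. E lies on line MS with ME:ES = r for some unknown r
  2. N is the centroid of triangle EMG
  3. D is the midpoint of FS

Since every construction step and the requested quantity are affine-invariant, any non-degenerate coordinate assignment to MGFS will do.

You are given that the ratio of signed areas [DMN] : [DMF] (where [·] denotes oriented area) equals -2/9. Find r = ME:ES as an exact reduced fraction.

r = -1/4

Set M = (0, 0), G = (1, 0), F = (0, 1), S = (-1, -2); any affine frame gives the same invariant.
1. With ME:ES = r, write λ = r/(r+1) so E = M + λ·(S−M); E is affine-linear in λ
2. N is the centroid of triangle EMG ⇒ N is an affine combination of earlier points and hence also affine-linear in λ
3. D is the midpoint of FS ⇒ D = (-1/2, -1/2)
Every point depending on E is an affine combination of E and λ-independent points, so each such coordinate is linear in λ; the λ² term in each signed area is a multiple of (S−M)×(S−M) = 0, so 2·[DMN] and 2·[DMF] are each linear in λ. Evaluating at λ=0 and λ=1:
  2·[DMN] = -1/6·λ − 1/6,   2·[DMF] = 1/2
So [DMN]:[DMF] = (-1/6·λ − 1/6) / (1/2). Setting this equal to -2/9:
  -1/6·λ − 1/6 = -2/9·(1/2)  ⇒  λ = -1/3
Then r = λ/(1−λ) = (-1/3)/(4/3) = -1/4. Check: with r = -1/4, E = (1/3, 2/3) and [DMN]:[DMF] = -2/9 as required.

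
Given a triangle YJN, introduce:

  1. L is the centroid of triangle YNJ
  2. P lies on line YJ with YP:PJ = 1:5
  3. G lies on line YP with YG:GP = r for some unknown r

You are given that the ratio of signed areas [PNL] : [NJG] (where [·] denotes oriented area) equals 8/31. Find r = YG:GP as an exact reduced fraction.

Work in coordinates with Y = (0, 0), J = (1, 0), N = (0, 1).
1. L is the centroid of triangle YNJ ⇒ L = (1/3, 1/3)
2. P lies on line YJ with YP:PJ = 1:5 ⇒ P = (1/6, 0)
3. With YG:GP = r, write λ = r/(r+1) so G = Y + λ·(P−Y); G is affine-linear in λ
Every point depending on G is an affine combination of G and λ-independent points, so each such coordinate is linear in λ; the λ² term in each signed area is a multiple of (P−Y)×(P−Y) = 0, so 2·[PNL] and 2·[NJG] are each linear in λ. Evaluating at λ=0 and λ=1:
  2·[PNL] = -2/9,   2·[NJG] = 1/6·λ − 1
So [PNL]:[NJG] = (-2/9) / (1/6·λ − 1). Setting this equal to 8/31:
  -2/9 = 8/31·(1/6·λ − 1)  ⇒  λ = 5/6
Then r = λ/(1−λ) = (5/6)/(1/6) = 5. Check: with r = 5, G = (5/36, 0) and [PNL]:[NJG] = 8/31 as required.

r = 5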